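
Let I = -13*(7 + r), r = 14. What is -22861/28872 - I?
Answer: 7859195/28872 ≈ 272.21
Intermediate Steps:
I = -273 (I = -13*(7 + 14) = -13*21 = -273)
-22861/28872 - I = -22861/28872 - 1*(-273) = -22861*1/28872 + 273 = -22861/28872 + 273 = 7859195/28872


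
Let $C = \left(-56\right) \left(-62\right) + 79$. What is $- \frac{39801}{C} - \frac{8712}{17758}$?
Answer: $- \frac{368861235}{31529329} \approx -11.699$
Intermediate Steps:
$C = 3551$ ($C = 3472 + 79 = 3551$)
$- \frac{39801}{C} - \frac{8712}{17758} = - \frac{39801}{3551} - \frac{8712}{17758} = \left(-39801\right) \frac{1}{3551} - \frac{4356}{8879} = - \frac{39801}{3551} - \frac{4356}{8879} = - \frac{368861235}{31529329}$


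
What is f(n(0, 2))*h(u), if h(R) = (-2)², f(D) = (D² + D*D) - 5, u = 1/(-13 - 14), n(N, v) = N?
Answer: -20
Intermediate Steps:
u = -1/27 (u = 1/(-27) = -1/27 ≈ -0.037037)
f(D) = -5 + 2*D² (f(D) = (D² + D²) - 5 = 2*D² - 5 = -5 + 2*D²)
h(R) = 4
f(n(0, 2))*h(u) = (-5 + 2*0²)*4 = (-5 + 2*0)*4 = (-5 + 0)*4 = -5*4 = -20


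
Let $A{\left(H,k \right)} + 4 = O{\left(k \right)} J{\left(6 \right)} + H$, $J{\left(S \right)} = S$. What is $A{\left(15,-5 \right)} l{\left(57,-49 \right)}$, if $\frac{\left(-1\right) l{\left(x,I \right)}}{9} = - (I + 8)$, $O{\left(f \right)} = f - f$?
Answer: $-4059$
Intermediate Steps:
$O{\left(f \right)} = 0$
$l{\left(x,I \right)} = 72 + 9 I$ ($l{\left(x,I \right)} = - 9 \left(- (I + 8)\right) = - 9 \left(- (8 + I)\right) = - 9 \left(-8 - I\right) = 72 + 9 I$)
$A{\left(H,k \right)} = -4 + H$ ($A{\left(H,k \right)} = -4 + \left(0 \cdot 6 + H\right) = -4 + \left(0 + H\right) = -4 + H$)
$A{\left(15,-5 \right)} l{\left(57,-49 \right)} = \left(-4 + 15\right) \left(72 + 9 \left(-49\right)\right) = 11 \left(72 - 441\right) = 11 \left(-369\right) = -4059$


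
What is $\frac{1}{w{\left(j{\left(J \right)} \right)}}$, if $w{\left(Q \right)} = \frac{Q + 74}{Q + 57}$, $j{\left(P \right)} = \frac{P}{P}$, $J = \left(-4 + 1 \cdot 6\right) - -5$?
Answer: $\frac{58}{75} \approx 0.77333$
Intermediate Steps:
$J = 7$ ($J = \left(-4 + 6\right) + 5 = 2 + 5 = 7$)
$j{\left(P \right)} = 1$
$w{\left(Q \right)} = \frac{74 + Q}{57 + Q}$
$\frac{1}{w{\left(j{\left(J \right)} \right)}} = \frac{1}{\frac{1}{57 + 1} \left(74 + 1\right)} = \frac{1}{\frac{1}{58} \cdot 75} = \frac{1}{\frac{75}{58}} = \frac{58}{75}$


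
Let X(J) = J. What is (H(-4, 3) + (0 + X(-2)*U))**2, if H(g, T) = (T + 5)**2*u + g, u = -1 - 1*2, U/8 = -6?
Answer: 10000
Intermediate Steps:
U = -48 (U = 8*(-6) = -48)
u = -3 (u = -1 - 2 = -3)
H(g, T) = g - 3*(5 + T)**2 (H(g, T) = (T + 5)**2*(-3) + g = (5 + T)**2*(-3) + g = -3*(5 + T)**2 + g = g - 3*(5 + T)**2)
(H(-4, 3) + (0 + X(-2)*U))**2 = ((-4 - 3*(5 + 3)**2) + (0 - 2*(-48)))**2 = ((-4 - 3*8**2) + (0 + 96))**2 = ((-4 - 3*64) + 96)**2 = ((-4 - 192) + 96)**2 = (-196 + 96)**2 = (-100)**2 = 10000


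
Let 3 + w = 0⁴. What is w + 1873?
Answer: 1870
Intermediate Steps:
w = -3 (w = -3 + 0⁴ = -3 + 0 = -3)
w + 1873 = -3 + 1873 = 1870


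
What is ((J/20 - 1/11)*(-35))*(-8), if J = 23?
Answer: 3262/11 ≈ 296.55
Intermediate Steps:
((J/20 - 1/11)*(-35))*(-8) = ((23/20 - 1/11)*(-35))*(-8) = ((233/220)*(-35))*(-8) = -1631/44*(-8) = 3262/11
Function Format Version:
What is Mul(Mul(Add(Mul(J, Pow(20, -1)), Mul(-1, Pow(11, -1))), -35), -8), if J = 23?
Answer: Rational(3262, 11) ≈ 296.55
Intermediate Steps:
Mul(Mul(Add(Mul(J, Pow(20, -1)), Mul(-1, Pow(11, -1))), -35), -8) = Mul(Mul(Add(Mul(23, Pow(20, -1)), Mul(-1, Pow(11, -1))), -35), -8) = Mul(Mul(Add(Mul(23, Rational(1, 20)), Mul(-1, Rational(1, 11))), -35), -8) = Mul(Mul(Add(Rational(23, 20), Rational(-1, 11)), -35), -8) = Mul(Mul(Rational(233, 220), -35), -8) = Mul(Rational(-1631, 44), -8) = Rational(3262, 11)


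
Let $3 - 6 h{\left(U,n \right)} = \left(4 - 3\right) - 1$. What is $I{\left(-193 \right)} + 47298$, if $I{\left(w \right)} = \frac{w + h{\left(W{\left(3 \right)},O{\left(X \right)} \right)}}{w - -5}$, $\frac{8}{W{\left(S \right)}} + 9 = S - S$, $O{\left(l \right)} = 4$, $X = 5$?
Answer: $\frac{17784433}{376} \approx 47299.0$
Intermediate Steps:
$W{\left(S \right)} = - \frac{8}{9}$ ($W{\left(S \right)} = \frac{8}{-9 + \left(S - S\right)} = \frac{8}{-9 + 0} = \frac{8}{-9} = 8 \left(- \frac{1}{9}\right) = - \frac{8}{9}$)
$h{\left(U,n \right)} = \frac{1}{2}$ ($h{\left(U,n \right)} = \frac{1}{2} - \frac{\left(4 - 3\right) - 1}{6} = \frac{1}{2} - \frac{1 - 1}{6} = \frac{1}{2} - 0 = \frac{1}{2} + 0 = \frac{1}{2}$)
$I{\left(w \right)} = \frac{\frac{1}{2} + w}{5 + w}$ ($I{\left(w \right)} = \frac{w + \frac{1}{2}}{w - -5} = \frac{\frac{1}{2} + w}{w + 5} = \frac{\frac{1}{2} + w}{5 + w}$)
$I{\left(-193 \right)} + 47298 = \frac{\frac{1}{2} - 193}{5 - 193} + 47298 = \frac{1}{-188} \left(- \frac{385}{2}\right) + 47298 = \left(- \frac{1}{188}\right) \left(- \frac{385}{2}\right) + 47298 = \frac{385}{376} + 47298 = \frac{17784433}{376}$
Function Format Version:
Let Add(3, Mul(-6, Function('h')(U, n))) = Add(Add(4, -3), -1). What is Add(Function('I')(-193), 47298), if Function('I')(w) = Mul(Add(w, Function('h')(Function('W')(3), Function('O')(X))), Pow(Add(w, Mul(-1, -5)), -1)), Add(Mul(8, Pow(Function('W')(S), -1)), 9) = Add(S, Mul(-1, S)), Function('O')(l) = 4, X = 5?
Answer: Rational(17784433, 376) ≈ 47299.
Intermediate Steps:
Function('W')(S) = Rational(-8, 9) (Function('W')(S) = Mul(8, Pow(Add(-9, Add(S, Mul(-1, S))), -1)) = Mul(8, Pow(Add(-9, 0), -1)) = Mul(8, Pow(-9, -1)) = Mul(8, Rational(-1, 9)) = Rational(-8, 9))
Function('h')(U, n) = Rational(1, 2) (Function('h')(U, n) = Add(Rational(1, 2), Mul(Rational(-1, 6), Add(Add(4, -3), -1))) = Add(Rational(1, 2), Mul(Rational(-1, 6), Add(1, -1))) = Add(Rational(1, 2), Mul(Rational(-1, 6), 0)) = Add(Rational(1, 2), 0) = Rational(1, 2))
Function('I')(w) = Mul(Pow(Add(5, w), -1), Add(Rational(1, 2), w)) (Function('I')(w) = Mul(Add(w, Rational(1, 2)), Pow(Add(w, Mul(-1, -5)), -1)) = Mul(Add(Rational(1, 2), w), Pow(Add(w, 5), -1)) = Mul(Add(Rational(1, 2), w), Pow(Add(5, w), -1)) = Mul(Pow(Add(5, w), -1), Add(Rational(1, 2), w)))
Add(Function('I')(-193), 47298) = Add(Mul(Pow(Add(5, -193), -1), Add(Rational(1, 2), -193)), 47298) = Add(Mul(Pow(-188, -1), Rational(-385, 2)), 47298) = Add(Mul(Rational(-1, 188), Rational(-385, 2)), 47298) = Add(Rational(385, 376), 47298) = Rational(17784433, 376)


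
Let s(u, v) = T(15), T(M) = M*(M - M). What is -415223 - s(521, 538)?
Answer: -415223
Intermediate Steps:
T(M) = 0 (T(M) = M*0 = 0)
s(u, v) = 0
-415223 - s(521, 538) = -415223 - 1*0 = -415223 + 0 = -415223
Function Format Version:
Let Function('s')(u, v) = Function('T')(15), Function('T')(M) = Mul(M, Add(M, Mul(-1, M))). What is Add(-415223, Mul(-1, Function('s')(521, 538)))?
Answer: -415223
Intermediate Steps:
Function('T')(M) = 0 (Function('T')(M) = Mul(M, 0) = 0)
Function('s')(u, v) = 0
Add(-415223, Mul(-1, Function('s')(521, 538))) = Add(-415223, Mul(-1, 0)) = Add(-415223, 0) = -415223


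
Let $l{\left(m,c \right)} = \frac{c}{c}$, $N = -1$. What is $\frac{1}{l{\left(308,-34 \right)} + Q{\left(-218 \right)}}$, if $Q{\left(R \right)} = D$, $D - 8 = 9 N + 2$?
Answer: $\frac{1}{2} \approx 0.5$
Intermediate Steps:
$l{\left(m,c \right)} = 1$
$D = 1$ ($D = 8 + \left(9 \left(-1\right) + 2\right) = 8 + \left(-9 + 2\right) = 8 - 7 = 1$)
$Q{\left(R \right)} = 1$
$\frac{1}{l{\left(308,-34 \right)} + Q{\left(-218 \right)}} = \frac{1}{1 + 1} = \frac{1}{2}$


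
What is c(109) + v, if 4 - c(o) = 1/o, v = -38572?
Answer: -4203913/109 ≈ -38568.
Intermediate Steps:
c(o) = 4 - 1/o
c(109) + v = (4 - 1/109) - 38572 = 435/109 - 38572 = -4203913/109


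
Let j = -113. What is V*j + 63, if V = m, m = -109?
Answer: 12380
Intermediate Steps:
V = -109
V*j + 63 = -109*(-113) + 63 = 12317 + 63 = 12380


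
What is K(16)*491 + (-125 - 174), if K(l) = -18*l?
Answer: -141707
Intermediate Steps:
K(16)*491 + (-125 - 174) = -18*16*491 + (-125 - 174) = -288*491 - 299 = -141408 - 299 = -141707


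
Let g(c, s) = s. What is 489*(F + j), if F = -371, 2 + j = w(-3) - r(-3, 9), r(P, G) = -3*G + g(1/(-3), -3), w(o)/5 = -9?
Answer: -189732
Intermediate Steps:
w(o) = -45 (w(o) = 5*(-9) = -45)
r(P, G) = -3 - 3*G (r(P, G) = -3*G - 3 = -3 - 3*G)
j = -17 (j = -2 + (-45 - (-3 - 3*9)) = -2 + (-45 - (-3 - 27)) = -2 + (-45 - 1*(-30)) = -2 + (-45 + 30) = -2 - 15 = -17)
489*(F + j) = 489*(-371 - 17) = 489*(-388) = -189732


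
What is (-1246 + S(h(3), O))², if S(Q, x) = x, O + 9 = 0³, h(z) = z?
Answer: 1575025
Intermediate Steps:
O = -9 (O = -9 + 0³ = -9 + 0 = -9)
(-1246 + S(h(3), O))² = (-1246 - 9)² = (-1255)² = 1575025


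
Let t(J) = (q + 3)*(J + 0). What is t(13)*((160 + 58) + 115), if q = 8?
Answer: 47619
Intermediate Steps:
t(J) = 11*J (t(J) = (8 + 3)*(J + 0) = 11*J)
t(13)*((160 + 58) + 115) = (11*13)*((160 + 58) + 115) = 143*(218 + 115) = 143*333 = 47619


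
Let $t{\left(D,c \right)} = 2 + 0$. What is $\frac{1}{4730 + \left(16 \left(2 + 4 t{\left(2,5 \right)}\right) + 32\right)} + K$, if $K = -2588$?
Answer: $- \frac{12738135}{4922} \approx -2588.0$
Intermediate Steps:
$t{\left(D,c \right)} = 2$
$\frac{1}{4730 + \left(16 \left(2 + 4 t{\left(2,5 \right)}\right) + 32\right)} + K = \frac{1}{4730 + \left(16 \left(2 + 4 \cdot 2\right) + 32\right)} - 2588 = \frac{1}{4730 + \left(16 \left(2 + 8\right) + 32\right)} - 2588 = \frac{1}{4730 + \left(16 \cdot 10 + 32\right)} - 2588 = \frac{1}{4730 + \left(160 + 32\right)} - 2588 = \frac{1}{4730 + 192} - 2588 = \frac{1}{4922} - 2588 = - \frac{12738135}{4922}$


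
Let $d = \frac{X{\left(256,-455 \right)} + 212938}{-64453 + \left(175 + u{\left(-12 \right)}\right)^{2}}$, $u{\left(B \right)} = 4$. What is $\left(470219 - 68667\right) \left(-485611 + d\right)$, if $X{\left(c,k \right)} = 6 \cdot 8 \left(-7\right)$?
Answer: $- \frac{42705153781016}{219} \approx -1.95 \cdot 10^{11}$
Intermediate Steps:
$X{\left(c,k \right)} = -336$ ($X{\left(c,k \right)} = 48 \left(-7\right) = -336$)
$d = - \frac{2873}{438}$ ($d = \frac{-336 + 212938}{-64453 + \left(175 + 4\right)^{2}} = \frac{212602}{-64453 + 179^{2}} = \frac{212602}{-64453 + 32041} = \frac{212602}{-32412} = 212602 \left(- \frac{1}{32412}\right) = - \frac{2873}{438} \approx -6.5594$)
$\left(470219 - 68667\right) \left(-485611 + d\right) = \left(470219 - 68667\right) \left(-485611 - \frac{2873}{438}\right) = 401552 \left(- \frac{212700491}{438}\right) = - \frac{42705153781016}{219}$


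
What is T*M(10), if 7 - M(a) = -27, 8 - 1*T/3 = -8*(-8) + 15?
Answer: -7242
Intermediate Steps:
T = -213 (T = 24 - 3*(-8*(-8) + 15) = 24 - 3*(64 + 15) = 24 - 3*79 = 24 - 237 = -213)
M(a) = 34 (M(a) = 7 - 1*(-27) = 7 + 27 = 34)
T*M(10) = -213*34 = -7242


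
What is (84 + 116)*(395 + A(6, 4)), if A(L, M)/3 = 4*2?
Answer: 83800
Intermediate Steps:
A(L, M) = 24 (A(L, M) = 3*(4*2) = 3*8 = 24)
(84 + 116)*(395 + A(6, 4)) = (84 + 116)*(395 + 24) = 200*419 = 83800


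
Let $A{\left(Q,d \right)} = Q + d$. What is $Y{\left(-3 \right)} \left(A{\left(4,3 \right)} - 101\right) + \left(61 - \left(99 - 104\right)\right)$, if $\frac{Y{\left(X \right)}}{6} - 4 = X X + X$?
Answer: $-5574$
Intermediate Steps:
$Y{\left(X \right)} = 24 + 6 X + 6 X^{2}$ ($Y{\left(X \right)} = 24 + 6 \left(X X + X\right) = 24 + 6 \left(X^{2} + X\right) = 24 + 6 \left(X + X^{2}\right) = 24 + \left(6 X + 6 X^{2}\right) = 24 + 6 X + 6 X^{2}$)
$Y{\left(-3 \right)} \left(A{\left(4,3 \right)} - 101\right) + \left(61 - \left(99 - 104\right)\right) = \left(24 + 6 \left(-3\right) + 6 \left(-3\right)^{2}\right) \left(\left(4 + 3\right) - 101\right) + \left(61 - \left(99 - 104\right)\right) = \left(24 - 18 + 6 \cdot 9\right) \left(7 - 101\right) + \left(61 - \left(99 - 104\right)\right) = \left(24 - 18 + 54\right) \left(-94\right) + \left(61 - -5\right) = 60 \left(-94\right) + \left(61 + 5\right) = -5640 + 66 = -5574$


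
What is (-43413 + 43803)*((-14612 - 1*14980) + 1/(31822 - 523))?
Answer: -120406000910/10433 ≈ -1.1541e+7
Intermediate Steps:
(-43413 + 43803)*((-14612 - 1*14980) + 1/(31822 - 523)) = 390*((-14612 - 14980) + 1/31299) = 390*(-29592 + 1/31299) = 390*(-926200007/31299) = -120406000910/10433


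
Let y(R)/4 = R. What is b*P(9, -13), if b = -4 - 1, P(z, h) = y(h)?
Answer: 260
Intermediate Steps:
y(R) = 4*R
P(z, h) = 4*h
b = -5
b*P(9, -13) = -20*(-13) = -5*(-52) = 260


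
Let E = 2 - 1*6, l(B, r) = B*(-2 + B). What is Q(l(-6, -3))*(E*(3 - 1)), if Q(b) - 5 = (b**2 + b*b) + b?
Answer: -37288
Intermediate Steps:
E = -4 (E = 2 - 6 = -4)
Q(b) = 5 + b + 2*b**2 (Q(b) = 5 + ((b**2 + b*b) + b) = 5 + ((b**2 + b**2) + b) = 5 + (2*b**2 + b) = 5 + (b + 2*b**2) = 5 + b + 2*b**2)
Q(l(-6, -3))*(E*(3 - 1)) = (5 - 6*(-2 - 6) + 2*(-6*(-2 - 6))**2)*(-4*(3 - 1)) = (5 - 6*(-8) + 2*(-6*(-8))**2)*(-4*2) = (5 + 48 + 2*48**2)*(-8) = (5 + 48 + 2*2304)*(-8) = (5 + 48 + 4608)*(-8) = 4661*(-8) = -37288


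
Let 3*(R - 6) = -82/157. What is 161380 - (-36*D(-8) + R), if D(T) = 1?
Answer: 76024192/471 ≈ 1.6141e+5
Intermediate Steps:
R = 2744/471 (R = 6 + (-82/157)/3 = 6 + (-82*1/157)/3 = 6 + (⅓)*(-82/157) = 6 - 82/471 = 2744/471 ≈ 5.8259)
161380 - (-36*D(-8) + R) = 161380 - (-36*1 + 2744/471) = 161380 - (-36 + 2744/471) = 161380 - 1*(-14212/471) = 161380 + 14212/471 = 76024192/471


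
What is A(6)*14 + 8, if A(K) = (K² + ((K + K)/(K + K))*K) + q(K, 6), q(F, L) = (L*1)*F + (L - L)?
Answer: 1100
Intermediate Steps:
q(F, L) = F*L (q(F, L) = L*F + 0 = F*L + 0 = F*L)
A(K) = K² + 7*K (A(K) = (K² + ((K + K)/(K + K))*K) + K*6 = (K² + ((2*K)/((2*K)))*K) + 6*K = (K² + ((2*K)*(1/(2*K)))*K) + 6*K = (K² + 1*K) + 6*K = (K² + K) + 6*K = (K + K²) + 6*K = K² + 7*K)
A(6)*14 + 8 = (6*(7 + 6))*14 + 8 = (6*13)*14 + 8 = 78*14 + 8 = 1092 + 8 = 1100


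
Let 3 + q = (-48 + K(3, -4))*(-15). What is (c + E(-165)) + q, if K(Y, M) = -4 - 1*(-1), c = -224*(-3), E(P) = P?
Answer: 1269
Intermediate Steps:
c = 672
K(Y, M) = -3 (K(Y, M) = -4 + 1 = -3)
q = 762 (q = -3 + (-48 - 3)*(-15) = -3 - 51*(-15) = -3 + 765 = 762)
(c + E(-165)) + q = (672 - 165) + 762 = 507 + 762 = 1269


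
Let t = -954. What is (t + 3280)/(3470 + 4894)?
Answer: 1163/4182 ≈ 0.27810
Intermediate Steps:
(t + 3280)/(3470 + 4894) = (-954 + 3280)/(3470 + 4894) = 2326/8364 = 2326*(1/8364) = 1163/4182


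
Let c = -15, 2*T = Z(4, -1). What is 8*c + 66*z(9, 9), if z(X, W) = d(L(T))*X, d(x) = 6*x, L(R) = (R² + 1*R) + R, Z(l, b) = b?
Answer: -2793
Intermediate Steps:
T = -½ (T = (½)*(-1) = -½ ≈ -0.50000)
L(R) = R² + 2*R (L(R) = (R² + R) + R = (R + R²) + R = R² + 2*R)
z(X, W) = -9*X/2 (z(X, W) = (6*(-(2 - ½)/2))*X = (6*(-½*3/2))*X = (6*(-¾))*X = -9*X/2)
8*c + 66*z(9, 9) = 8*(-15) + 66*(-9/2*9) = -120 + 66*(-81/2) = -120 - 2673 = -2793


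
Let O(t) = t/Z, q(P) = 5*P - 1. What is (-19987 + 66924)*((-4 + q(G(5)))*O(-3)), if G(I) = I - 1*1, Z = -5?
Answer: 422433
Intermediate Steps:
G(I) = -1 + I (G(I) = I - 1 = -1 + I)
q(P) = -1 + 5*P
O(t) = -t/5 (O(t) = t/(-5) = t*(-1/5) = -t/5)
(-19987 + 66924)*((-4 + q(G(5)))*O(-3)) = (-19987 + 66924)*((-4 + (-1 + 5*(-1 + 5)))*(-1/5*(-3))) = 46937*((-4 + (-1 + 5*4))*(3/5)) = 46937*((-4 + (-1 + 20))*(3/5)) = 46937*((-4 + 19)*(3/5)) = 46937*(15*(3/5)) = 46937*9 = 422433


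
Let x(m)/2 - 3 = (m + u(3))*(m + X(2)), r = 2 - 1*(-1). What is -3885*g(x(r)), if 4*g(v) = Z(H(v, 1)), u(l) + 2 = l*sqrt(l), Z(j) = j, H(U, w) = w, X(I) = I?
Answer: -3885/4 ≈ -971.25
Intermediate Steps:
r = 3 (r = 2 + 1 = 3)
u(l) = -2 + l**(3/2) (u(l) = -2 + l*sqrt(l) = -2 + l**(3/2))
x(m) = 6 + 2*(2 + m)*(-2 + m + 3*sqrt(3)) (x(m) = 6 + 2*((m + (-2 + 3**(3/2)))*(m + 2)) = 6 + 2*((m + (-2 + 3*sqrt(3)))*(2 + m)) = 6 + 2*((-2 + m + 3*sqrt(3))*(2 + m)) = 6 + 2*((2 + m)*(-2 + m + 3*sqrt(3))) = 6 + 2*(2 + m)*(-2 + m + 3*sqrt(3)))
g(v) = 1/4 (g(v) = (1/4)*1 = 1/4)
-3885*g(x(r)) = -3885*1/4 = -3885/4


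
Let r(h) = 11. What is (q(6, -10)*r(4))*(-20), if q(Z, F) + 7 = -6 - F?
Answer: 660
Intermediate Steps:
q(Z, F) = -13 - F (q(Z, F) = -7 + (-6 - F) = -13 - F)
(q(6, -10)*r(4))*(-20) = ((-13 - 1*(-10))*11)*(-20) = ((-13 + 10)*11)*(-20) = -3*11*(-20) = -33*(-20) = 660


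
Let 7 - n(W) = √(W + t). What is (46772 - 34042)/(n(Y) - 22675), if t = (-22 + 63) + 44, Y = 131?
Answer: -179455/319551 + 95*√6/639102 ≈ -0.56122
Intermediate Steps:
t = 85 (t = 41 + 44 = 85)
n(W) = 7 - √(85 + W) (n(W) = 7 - √(W + 85) = 7 - √(85 + W))
(46772 - 34042)/(n(Y) - 22675) = (46772 - 34042)/((7 - √(85 + 131)) - 22675) = 12730/((7 - √216) - 22675) = 12730/((7 - 6*√6) - 22675) = 12730/(-22668 - 6*√6)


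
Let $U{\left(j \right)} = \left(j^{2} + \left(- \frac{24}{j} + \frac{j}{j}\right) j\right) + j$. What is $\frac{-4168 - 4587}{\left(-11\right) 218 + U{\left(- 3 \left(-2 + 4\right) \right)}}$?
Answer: $\frac{8755}{2398} \approx 3.651$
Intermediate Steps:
$U{\left(j \right)} = j + j^{2} + j \left(1 - \frac{24}{j}\right)$ ($U{\left(j \right)} = \left(j^{2} + \left(- \frac{24}{j} + 1\right) j\right) + j = \left(j^{2} + \left(1 - \frac{24}{j}\right) j\right) + j = \left(j^{2} + j \left(1 - \frac{24}{j}\right)\right) + j = j + j^{2} + j \left(1 - \frac{24}{j}\right)$)
$\frac{-4168 - 4587}{\left(-11\right) 218 + U{\left(- 3 \left(-2 + 4\right) \right)}} = \frac{-4168 - 4587}{\left(-11\right) 218 + \left(-24 + \left(- 3 \left(-2 + 4\right)\right)^{2} + 2 \left(- 3 \left(-2 + 4\right)\right)\right)} = - \frac{8755}{-2398 + \left(-24 + \left(\left(-3\right) 2\right)^{2} + 2 \left(\left(-3\right) 2\right)\right)} = - \frac{8755}{-2398 + \left(-24 + \left(-6\right)^{2} + 2 \left(-6\right)\right)} = - \frac{8755}{-2398 - 0} = - \frac{8755}{-2398 + 0} = - \frac{8755}{-2398} = \left(-8755\right) \left(- \frac{1}{2398}\right) = \frac{8755}{2398}$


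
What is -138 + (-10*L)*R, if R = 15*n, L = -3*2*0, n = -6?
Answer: -138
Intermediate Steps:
L = 0 (L = -6*0 = 0)
R = -90 (R = 15*(-6) = -90)
-138 + (-10*L)*R = -138 - 10*0*(-90) = -138 + 0*(-90) = -138 + 0 = -138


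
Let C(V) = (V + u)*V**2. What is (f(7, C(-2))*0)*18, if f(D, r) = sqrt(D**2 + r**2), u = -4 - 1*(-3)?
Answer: 0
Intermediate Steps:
u = -1 (u = -4 + 3 = -1)
C(V) = V**2*(-1 + V) (C(V) = (V - 1)*V**2 = (-1 + V)*V**2 = V**2*(-1 + V))
(f(7, C(-2))*0)*18 = (sqrt(7**2 + ((-2)**2*(-1 - 2))**2)*0)*18 = (sqrt(49 + (4*(-3))**2)*0)*18 = (sqrt(49 + (-12)**2)*0)*18 = (sqrt(49 + 144)*0)*18 = (sqrt(193)*0)*18 = 0*18 = 0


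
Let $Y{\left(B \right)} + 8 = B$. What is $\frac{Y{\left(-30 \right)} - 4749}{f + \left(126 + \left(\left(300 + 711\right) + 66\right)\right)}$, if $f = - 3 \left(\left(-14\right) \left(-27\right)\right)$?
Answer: $- \frac{4787}{69} \approx -69.377$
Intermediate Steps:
$Y{\left(B \right)} = -8 + B$
$f = -1134$ ($f = \left(-3\right) 378 = -1134$)
$\frac{Y{\left(-30 \right)} - 4749}{f + \left(126 + \left(\left(300 + 711\right) + 66\right)\right)} = \frac{\left(-8 - 30\right) - 4749}{-1134 + \left(126 + \left(\left(300 + 711\right) + 66\right)\right)} = \frac{-38 - 4749}{-1134 + \left(126 + \left(1011 + 66\right)\right)} = - \frac{4787}{-1134 + \left(126 + 1077\right)} = - \frac{4787}{-1134 + 1203} = - \frac{4787}{69}$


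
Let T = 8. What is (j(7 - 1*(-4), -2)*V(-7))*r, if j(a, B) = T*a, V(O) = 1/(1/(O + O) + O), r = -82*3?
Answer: 9184/3 ≈ 3061.3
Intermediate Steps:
r = -246
V(O) = 1/(O + 1/(2*O)) (V(O) = 1/(1/(2*O) + O) = 1/(O + 1/(2*O)))
j(a, B) = 8*a
(j(7 - 1*(-4), -2)*V(-7))*r = ((8*(7 - 1*(-4)))*(2*(-7)/(1 + 2*(-7)²)))*(-246) = ((8*(7 + 4))*(2*(-7)/(1 + 2*49)))*(-246) = ((8*11)*(2*(-7)/(1 + 98)))*(-246) = (88*(2*(-7)/99))*(-246) = (88*(2*(-7)*(1/99)))*(-246) = (88*(-14/99))*(-246) = -112/9*(-246) = 9184/3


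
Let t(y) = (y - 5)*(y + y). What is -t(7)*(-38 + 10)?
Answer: 784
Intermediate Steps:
t(y) = 2*y*(-5 + y) (t(y) = (-5 + y)*(2*y) = 2*y*(-5 + y))
-t(7)*(-38 + 10) = -2*7*(-5 + 7)*(-38 + 10) = -2*7*2*(-28) = -28*(-28) = -1*(-784) = 784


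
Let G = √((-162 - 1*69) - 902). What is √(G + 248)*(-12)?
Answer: -12*√(248 + I*√1133) ≈ -189.41 - 12.795*I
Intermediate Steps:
G = I*√1133 (G = √((-162 - 69) - 902) = √(-231 - 902) = √(-1133) = I*√1133 ≈ 33.66*I)
√(G + 248)*(-12) = √(I*√1133 + 248)*(-12) = √(248 + I*√1133)*(-12) = -12*√(248 + I*√1133)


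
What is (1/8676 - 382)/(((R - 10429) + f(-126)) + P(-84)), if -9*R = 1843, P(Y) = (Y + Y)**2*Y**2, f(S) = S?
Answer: -3314231/1727719415912 ≈ -1.9183e-6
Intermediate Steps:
P(Y) = 4*Y**4 (P(Y) = (2*Y)**2*Y**2 = (4*Y**2)*Y**2 = 4*Y**4)
R = -1843/9 (R = -1/9*1843 = -1843/9 ≈ -204.78)
(1/8676 - 382)/(((R - 10429) + f(-126)) + P(-84)) = (1/8676 - 382)/(((-1843/9 - 10429) - 126) + 4*(-84)**4) = (1/8676 - 382)/((-95704/9 - 126) + 4*49787136) = -3314231/(8676*(-96838/9 + 199148544)) = -3314231/(8676*1792240058/9) = -3314231/8676*9/1792240058 = -3314231/1727719415912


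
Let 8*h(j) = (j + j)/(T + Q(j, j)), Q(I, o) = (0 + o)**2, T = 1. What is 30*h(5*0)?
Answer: 0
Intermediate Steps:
Q(I, o) = o**2
h(j) = j/(4*(1 + j**2)) (h(j) = ((j + j)/(1 + j**2))/8 = ((2*j)/(1 + j**2))/8 = (2*j/(1 + j**2))/8 = j/(4*(1 + j**2)))
30*h(5*0) = 30*((5*0)/(4*(1 + (5*0)**2))) = 30*((1/4)*0/(1 + 0**2)) = 30*((1/4)*0/(1 + 0)) = 30*((1/4)*0/1) = 30*((1/4)*0*1) = 30*0 = 0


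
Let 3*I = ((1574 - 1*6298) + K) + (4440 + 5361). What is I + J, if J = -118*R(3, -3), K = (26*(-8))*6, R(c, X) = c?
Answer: 2767/3 ≈ 922.33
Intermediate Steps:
K = -1248 (K = -208*6 = -1248)
J = -354 (J = -118*3 = -354)
I = 3829/3 (I = (((1574 - 1*6298) - 1248) + (4440 + 5361))/3 = (((1574 - 6298) - 1248) + 9801)/3 = ((-4724 - 1248) + 9801)/3 = (-5972 + 9801)/3 = (1/3)*3829 = 3829/3 ≈ 1276.3)
I + J = 3829/3 - 354 = 2767/3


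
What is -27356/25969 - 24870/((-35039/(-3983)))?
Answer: -2573375213374/909927791 ≈ -2828.1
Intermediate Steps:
-27356/25969 - 24870/((-35039/(-3983))) = -27356*1/25969 - 24870/((-35039*(-1/3983))) = -27356/25969 - 24870/35039/3983 = -27356/25969 - 24870*3983/35039 = -27356/25969 - 99057210/35039 = -2573375213374/909927791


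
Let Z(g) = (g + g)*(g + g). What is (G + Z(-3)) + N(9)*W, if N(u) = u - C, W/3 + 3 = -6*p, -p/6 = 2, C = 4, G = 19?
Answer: 1090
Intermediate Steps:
p = -12 (p = -6*2 = -12)
Z(g) = 4*g**2 (Z(g) = (2*g)*(2*g) = 4*g**2)
W = 207 (W = -9 + 3*(-6*(-12)) = -9 + 3*72 = -9 + 216 = 207)
N(u) = -4 + u (N(u) = u - 1*4 = u - 4 = -4 + u)
(G + Z(-3)) + N(9)*W = (19 + 4*(-3)**2) + (-4 + 9)*207 = (19 + 4*9) + 5*207 = (19 + 36) + 1035 = 55 + 1035 = 1090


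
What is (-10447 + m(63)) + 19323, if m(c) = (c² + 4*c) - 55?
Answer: 13042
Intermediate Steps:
m(c) = -55 + c² + 4*c
(-10447 + m(63)) + 19323 = (-10447 + (-55 + 63² + 4*63)) + 19323 = (-10447 + (-55 + 3969 + 252)) + 19323 = (-10447 + 4166) + 19323 = -6281 + 19323 = 13042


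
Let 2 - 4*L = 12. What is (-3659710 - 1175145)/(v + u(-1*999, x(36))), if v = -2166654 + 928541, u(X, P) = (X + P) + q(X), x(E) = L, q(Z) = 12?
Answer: 1933942/495641 ≈ 3.9019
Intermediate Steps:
L = -5/2 (L = 1/2 - 1/4*12 = 1/2 - 3 = -5/2 ≈ -2.5000)
x(E) = -5/2
u(X, P) = 12 + P + X (u(X, P) = (X + P) + 12 = (P + X) + 12 = 12 + P + X)
v = -1238113
(-3659710 - 1175145)/(v + u(-1*999, x(36))) = (-3659710 - 1175145)/(-1238113 + (12 - 5/2 - 1*999)) = -4834855/(-1238113 + (12 - 5/2 - 999)) = -4834855/(-1238113 - 1979/2) = -4834855/(-2478205/2) = -4834855*(-2/2478205) = 1933942/495641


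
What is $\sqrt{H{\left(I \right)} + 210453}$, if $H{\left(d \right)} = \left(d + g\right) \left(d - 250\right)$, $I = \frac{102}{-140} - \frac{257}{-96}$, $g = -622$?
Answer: $\frac{\sqrt{4112323665769}}{3360} \approx 603.54$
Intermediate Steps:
$I = \frac{6547}{3360}$ ($I = 102 \left(- \frac{1}{140}\right) - - \frac{257}{96} = - \frac{51}{70} + \frac{257}{96} = \frac{6547}{3360} \approx 1.9485$)
$H{\left(d \right)} = \left(-622 + d\right) \left(-250 + d\right)$ ($H{\left(d \right)} = \left(d - 622\right) \left(d - 250\right) = \left(-622 + d\right) \left(-250 + d\right)$)
$\sqrt{H{\left(I \right)} + 210453} = \sqrt{\left(155500 + \left(\frac{6547}{3360}\right)^{2} - \frac{713623}{420}\right) + 210453} = \sqrt{\left(155500 + \frac{42863209}{11289600} - \frac{713623}{420}\right) + 210453} = \sqrt{\frac{1736393476969}{11289600} + 210453} = \sqrt{\frac{4112323665769}{11289600}} = \frac{\sqrt{4112323665769}}{3360}$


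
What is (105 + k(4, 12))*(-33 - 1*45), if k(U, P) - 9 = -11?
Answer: -8034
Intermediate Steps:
k(U, P) = -2 (k(U, P) = 9 - 11 = -2)
(105 + k(4, 12))*(-33 - 1*45) = (105 - 2)*(-33 - 1*45) = 103*(-33 - 45) = 103*(-78) = -8034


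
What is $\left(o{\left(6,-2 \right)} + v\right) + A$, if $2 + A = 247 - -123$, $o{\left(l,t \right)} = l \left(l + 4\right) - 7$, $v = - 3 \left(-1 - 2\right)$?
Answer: $430$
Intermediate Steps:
$v = 9$ ($v = \left(-3\right) \left(-3\right) = 9$)
$o{\left(l,t \right)} = -7 + l \left(4 + l\right)$ ($o{\left(l,t \right)} = l \left(4 + l\right) - 7 = -7 + l \left(4 + l\right)$)
$A = 368$ ($A = -2 + \left(247 - -123\right) = -2 + \left(247 + 123\right) = -2 + 370 = 368$)
$\left(o{\left(6,-2 \right)} + v\right) + A = \left(\left(-7 + 6^{2} + 4 \cdot 6\right) + 9\right) + 368 = \left(\left(-7 + 36 + 24\right) + 9\right) + 368 = \left(53 + 9\right) + 368 = 62 + 368 = 430$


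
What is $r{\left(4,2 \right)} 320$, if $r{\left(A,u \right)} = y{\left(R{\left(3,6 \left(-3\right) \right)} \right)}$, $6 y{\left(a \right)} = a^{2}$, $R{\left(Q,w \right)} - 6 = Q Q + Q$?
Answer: $17280$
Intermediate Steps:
$R{\left(Q,w \right)} = 6 + Q + Q^{2}$ ($R{\left(Q,w \right)} = 6 + \left(Q Q + Q\right) = 6 + \left(Q^{2} + Q\right) = 6 + \left(Q + Q^{2}\right) = 6 + Q + Q^{2}$)
$y{\left(a \right)} = \frac{a^{2}}{6}$
$r{\left(A,u \right)} = 54$ ($r{\left(A,u \right)} = \frac{\left(6 + 3 + 3^{2}\right)^{2}}{6} = \frac{\left(6 + 3 + 9\right)^{2}}{6} = \frac{18^{2}}{6} = \frac{1}{6} \cdot 324 = 54$)
$r{\left(4,2 \right)} 320 = 54 \cdot 320 = 17280$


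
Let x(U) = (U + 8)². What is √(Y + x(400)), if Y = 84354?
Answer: √250818 ≈ 500.82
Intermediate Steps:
x(U) = (8 + U)²
√(Y + x(400)) = √(84354 + (8 + 400)²) = √(84354 + 408²) = √(84354 + 166464) = √250818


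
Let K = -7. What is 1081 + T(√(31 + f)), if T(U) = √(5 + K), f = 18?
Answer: 1081 + I*√2 ≈ 1081.0 + 1.4142*I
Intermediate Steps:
T(U) = I*√2 (T(U) = √(5 - 7) = √(-2) = I*√2)
1081 + T(√(31 + f)) = 1081 + I*√2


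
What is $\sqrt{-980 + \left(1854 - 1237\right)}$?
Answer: $11 i \sqrt{3} \approx 19.053 i$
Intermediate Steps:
$\sqrt{-980 + \left(1854 - 1237\right)} = \sqrt{-980 + 617} = \sqrt{-363} = 11 i \sqrt{3}$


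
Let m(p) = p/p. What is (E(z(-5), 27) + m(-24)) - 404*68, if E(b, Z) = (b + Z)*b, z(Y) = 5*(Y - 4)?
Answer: -26661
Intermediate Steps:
z(Y) = -20 + 5*Y (z(Y) = 5*(-4 + Y) = -20 + 5*Y)
m(p) = 1
E(b, Z) = b*(Z + b) (E(b, Z) = (Z + b)*b = b*(Z + b))
(E(z(-5), 27) + m(-24)) - 404*68 = ((-20 + 5*(-5))*(27 + (-20 + 5*(-5))) + 1) - 404*68 = ((-20 - 25)*(27 + (-20 - 25)) + 1) - 27472 = (-45*(27 - 45) + 1) - 27472 = (-45*(-18) + 1) - 27472 = (810 + 1) - 27472 = 811 - 27472 = -26661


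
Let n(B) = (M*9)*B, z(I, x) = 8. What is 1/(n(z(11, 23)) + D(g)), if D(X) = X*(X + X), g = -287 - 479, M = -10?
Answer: 1/1172792 ≈ 8.5267e-7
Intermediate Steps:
g = -766
n(B) = -90*B (n(B) = (-10*9)*B = -90*B)
D(X) = 2*X**2 (D(X) = X*(2*X) = 2*X**2)
1/(n(z(11, 23)) + D(g)) = 1/(-90*8 + 2*(-766)**2) = 1/(-720 + 2*586756) = 1/(-720 + 1173512) = 1/1172792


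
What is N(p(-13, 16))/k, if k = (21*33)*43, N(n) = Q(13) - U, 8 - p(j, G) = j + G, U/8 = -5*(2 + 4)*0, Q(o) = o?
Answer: 13/29799 ≈ 0.00043626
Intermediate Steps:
U = 0 (U = 8*(-5*(2 + 4)*0) = 8*(-5*6*0) = 8*(-30*0) = 8*0 = 0)
p(j, G) = 8 - G - j (p(j, G) = 8 - (j + G) = 8 - (G + j) = 8 + (-G - j) = 8 - G - j)
N(n) = 13 (N(n) = 13 - 1*0 = 13 + 0 = 13)
k = 29799 (k = 693*43 = 29799)
N(p(-13, 16))/k = 13/29799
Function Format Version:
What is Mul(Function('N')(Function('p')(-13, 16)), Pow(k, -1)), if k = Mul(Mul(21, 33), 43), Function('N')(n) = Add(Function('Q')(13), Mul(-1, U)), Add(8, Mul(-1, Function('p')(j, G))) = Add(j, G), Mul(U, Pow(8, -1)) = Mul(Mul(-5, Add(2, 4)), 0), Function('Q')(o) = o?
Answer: Rational(13, 29799) ≈ 0.00043626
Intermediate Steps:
U = 0 (U = Mul(8, Mul(Mul(-5, Add(2, 4)), 0)) = Mul(8, Mul(Mul(-5, 6), 0)) = Mul(8, Mul(-30, 0)) = Mul(8, 0) = 0)
Function('p')(j, G) = Add(8, Mul(-1, G), Mul(-1, j)) (Function('p')(j, G) = Add(8, Mul(-1, Add(j, G))) = Add(8, Mul(-1, Add(G, j))) = Add(8, Add(Mul(-1, G), Mul(-1, j))) = Add(8, Mul(-1, G), Mul(-1, j)))
Function('N')(n) = 13 (Function('N')(n) = Add(13, Mul(-1, 0)) = Add(13, 0) = 13)
k = 29799 (k = Mul(693, 43) = 29799)
Mul(Function('N')(Function('p')(-13, 16)), Pow(k, -1)) = Mul(13, Pow(29799, -1)) = Mul(13, Rational(1, 29799)) = Rational(13, 29799)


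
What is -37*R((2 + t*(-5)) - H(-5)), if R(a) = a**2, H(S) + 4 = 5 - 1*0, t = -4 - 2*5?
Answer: -186517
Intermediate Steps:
t = -14 (t = -4 - 10 = -14)
H(S) = 1 (H(S) = -4 + (5 - 1*0) = -4 + (5 + 0) = -4 + 5 = 1)
-37*R((2 + t*(-5)) - H(-5)) = -37*((2 - 14*(-5)) - 1*1)**2 = -37*((2 + 70) - 1)**2 = -37*(72 - 1)**2 = -37*71**2 = -37*5041 = -186517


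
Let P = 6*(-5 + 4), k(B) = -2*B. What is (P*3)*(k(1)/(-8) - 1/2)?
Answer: 9/2 ≈ 4.5000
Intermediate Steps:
P = -6 (P = 6*(-1) = -6)
(P*3)*(k(1)/(-8) - 1/2) = (-6*3)*(-2*1/(-8) - 1/2) = -18*(-2*(-⅛) - 1*½) = -18*(¼ - ½) = -18*(-¼) = 9/2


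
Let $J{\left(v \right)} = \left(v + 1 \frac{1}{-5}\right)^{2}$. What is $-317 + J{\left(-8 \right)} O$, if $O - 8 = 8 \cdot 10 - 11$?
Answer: $\frac{121512}{25} \approx 4860.5$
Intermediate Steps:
$O = 77$ ($O = 8 + \left(8 \cdot 10 - 11\right) = 8 + \left(80 - 11\right) = 8 + 69 = 77$)
$J{\left(v \right)} = \left(- \frac{1}{5} + v\right)^{2}$ ($J{\left(v \right)} = \left(v + 1 \left(- \frac{1}{5}\right)\right)^{2} = \left(v - \frac{1}{5}\right)^{2} = \left(- \frac{1}{5} + v\right)^{2}$)
$-317 + J{\left(-8 \right)} O = -317 + \frac{\left(-1 + 5 \left(-8\right)\right)^{2}}{25} \cdot 77 = -317 + \frac{\left(-1 - 40\right)^{2}}{25} \cdot 77 = -317 + \frac{\left(-41\right)^{2}}{25} \cdot 77 = -317 + \frac{1}{25} \cdot 1681 \cdot 77 = -317 + \frac{1681}{25} \cdot 77 = -317 + \frac{129437}{25} = \frac{121512}{25}$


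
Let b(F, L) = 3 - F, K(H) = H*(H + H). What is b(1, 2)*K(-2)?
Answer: 16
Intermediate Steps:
K(H) = 2*H**2 (K(H) = H*(2*H) = 2*H**2)
b(1, 2)*K(-2) = (3 - 1*1)*(2*(-2)**2) = (3 - 1)*(2*4) = 2*8 = 16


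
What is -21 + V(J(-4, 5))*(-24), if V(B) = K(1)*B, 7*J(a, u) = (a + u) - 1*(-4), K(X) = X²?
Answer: -267/7 ≈ -38.143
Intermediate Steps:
J(a, u) = 4/7 + a/7 + u/7 (J(a, u) = ((a + u) - 1*(-4))/7 = ((a + u) + 4)/7 = (4 + a + u)/7 = 4/7 + a/7 + u/7)
V(B) = B (V(B) = 1²*B = 1*B = B)
-21 + V(J(-4, 5))*(-24) = -21 + (4/7 + (⅐)*(-4) + (⅐)*5)*(-24) = -21 + (4/7 - 4/7 + 5/7)*(-24) = -21 + (5/7)*(-24) = -21 - 120/7 = -267/7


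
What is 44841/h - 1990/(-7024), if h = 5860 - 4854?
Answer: 79241281/1766536 ≈ 44.857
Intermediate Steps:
h = 1006
44841/h - 1990/(-7024) = 44841/1006 - 1990/(-7024) = 44841*(1/1006) - 1990*(-1/7024) = 44841/1006 + 995/3512 = 79241281/1766536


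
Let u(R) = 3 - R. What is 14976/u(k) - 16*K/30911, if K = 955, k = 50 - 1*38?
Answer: -51451184/30911 ≈ -1664.5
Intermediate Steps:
k = 12 (k = 50 - 38 = 12)
14976/u(k) - 16*K/30911 = 14976/(3 - 1*12) - 16*955/30911 = 14976/(3 - 12) - 15280*1/30911 = 14976/(-9) - 15280/30911 = 14976*(-⅑) - 15280/30911 = -1664 - 15280/30911 = -51451184/30911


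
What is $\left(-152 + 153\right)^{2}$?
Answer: $1$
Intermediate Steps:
$\left(-152 + 153\right)^{2} = 1^{2} = 1$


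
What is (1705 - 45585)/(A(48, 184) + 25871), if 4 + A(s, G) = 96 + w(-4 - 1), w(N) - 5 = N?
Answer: -43880/25963 ≈ -1.6901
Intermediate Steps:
w(N) = 5 + N
A(s, G) = 92 (A(s, G) = -4 + (96 + (5 + (-4 - 1))) = -4 + (96 + (5 - 5)) = -4 + (96 + 0) = -4 + 96 = 92)
(1705 - 45585)/(A(48, 184) + 25871) = (1705 - 45585)/(92 + 25871) = -43880/25963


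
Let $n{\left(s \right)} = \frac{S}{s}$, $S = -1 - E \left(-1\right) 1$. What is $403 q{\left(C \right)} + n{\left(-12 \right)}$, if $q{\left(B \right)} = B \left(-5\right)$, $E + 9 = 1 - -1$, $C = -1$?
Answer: $\frac{6047}{3} \approx 2015.7$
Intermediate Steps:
$E = -7$ ($E = -9 + \left(1 - -1\right) = -9 + \left(1 + 1\right) = -9 + 2 = -7$)
$S = -8$ ($S = -1 - \left(-7\right) \left(-1\right) 1 = -1 - 7 \cdot 1 = -1 - 7 = -8$)
$q{\left(B \right)} = - 5 B$
$n{\left(s \right)} = - \frac{8}{s}$
$403 q{\left(C \right)} + n{\left(-12 \right)} = 403 \left(\left(-5\right) \left(-1\right)\right) - \frac{8}{-12} = 403 \cdot 5 - - \frac{2}{3} = 2015 + \frac{2}{3} = \frac{6047}{3}$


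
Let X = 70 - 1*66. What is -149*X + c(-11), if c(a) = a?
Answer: -607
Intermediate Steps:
X = 4 (X = 70 - 66 = 4)
-149*X + c(-11) = -149*4 - 11 = -596 - 11 = -607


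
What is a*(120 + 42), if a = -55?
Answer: -8910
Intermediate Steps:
a*(120 + 42) = -55*(120 + 42) = -55*162 = -8910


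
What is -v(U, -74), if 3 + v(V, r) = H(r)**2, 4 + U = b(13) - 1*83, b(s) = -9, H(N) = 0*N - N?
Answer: -5473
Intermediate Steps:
H(N) = -N (H(N) = 0 - N = -N)
U = -96 (U = -4 + (-9 - 1*83) = -4 + (-9 - 83) = -4 - 92 = -96)
v(V, r) = -3 + r**2 (v(V, r) = -3 + (-r)**2 = -3 + r**2)
-v(U, -74) = -(-3 + (-74)**2) = -(-3 + 5476) = -1*5473 = -5473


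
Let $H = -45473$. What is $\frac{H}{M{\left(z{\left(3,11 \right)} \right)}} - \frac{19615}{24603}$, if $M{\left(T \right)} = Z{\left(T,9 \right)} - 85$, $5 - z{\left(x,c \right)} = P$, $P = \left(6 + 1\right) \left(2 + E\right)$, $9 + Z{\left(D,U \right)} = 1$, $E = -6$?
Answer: $\frac{124105336}{254231} \approx 488.16$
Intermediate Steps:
$Z{\left(D,U \right)} = -8$ ($Z{\left(D,U \right)} = -9 + 1 = -8$)
$P = -28$ ($P = \left(6 + 1\right) \left(2 - 6\right) = 7 \left(-4\right) = -28$)
$z{\left(x,c \right)} = 33$ ($z{\left(x,c \right)} = 5 - -28 = 5 + 28 = 33$)
$M{\left(T \right)} = -93$ ($M{\left(T \right)} = -8 - 85 = -93$)
$\frac{H}{M{\left(z{\left(3,11 \right)} \right)}} - \frac{19615}{24603} = - \frac{45473}{-93} - \frac{19615}{24603} = \left(-45473\right) \left(- \frac{1}{93}\right) - \frac{19615}{24603} = \frac{45473}{93} - \frac{19615}{24603} = \frac{124105336}{254231}$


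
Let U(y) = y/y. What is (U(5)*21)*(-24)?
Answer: -504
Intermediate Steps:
U(y) = 1
(U(5)*21)*(-24) = (1*21)*(-24) = 21*(-24) = -504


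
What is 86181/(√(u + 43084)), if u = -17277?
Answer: 86181*√25807/25807 ≈ 536.47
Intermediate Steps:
86181/(√(u + 43084)) = 86181/(√(-17277 + 43084)) = 86181/(√25807) = 86181*(√25807/25807) = 86181*√25807/25807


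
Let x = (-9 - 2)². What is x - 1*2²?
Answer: 117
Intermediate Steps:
x = 121 (x = (-11)² = 121)
x - 1*2² = 121 - 1*2² = 121 - 1*4 = 121 - 4 = 117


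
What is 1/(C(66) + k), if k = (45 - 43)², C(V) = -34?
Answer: -1/30 ≈ -0.033333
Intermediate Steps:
k = 4 (k = 2² = 4)
1/(C(66) + k) = 1/(-34 + 4) = 1/(-30) = -1/30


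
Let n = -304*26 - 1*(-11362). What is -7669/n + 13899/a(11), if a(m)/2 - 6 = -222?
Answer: -8562625/248976 ≈ -34.391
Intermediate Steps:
a(m) = -432 (a(m) = 12 + 2*(-222) = 12 - 444 = -432)
n = 3458 (n = -7904 + 11362 = 3458)
-7669/n + 13899/a(11) = -7669/3458 + 13899/(-432) = -7669*1/3458 + 13899*(-1/432) = -7669/3458 - 4633/144 = -8562625/248976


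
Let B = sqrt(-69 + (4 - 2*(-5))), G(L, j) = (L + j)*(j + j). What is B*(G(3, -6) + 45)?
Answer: 81*I*sqrt(55) ≈ 600.71*I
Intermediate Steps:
G(L, j) = 2*j*(L + j) (G(L, j) = (L + j)*(2*j) = 2*j*(L + j))
B = I*sqrt(55) (B = sqrt(-69 + (4 + 10)) = sqrt(-69 + 14) = sqrt(-55) = I*sqrt(55) ≈ 7.4162*I)
B*(G(3, -6) + 45) = (I*sqrt(55))*(2*(-6)*(3 - 6) + 45) = (I*sqrt(55))*(2*(-6)*(-3) + 45) = (I*sqrt(55))*(36 + 45) = (I*sqrt(55))*81 = 81*I*sqrt(55)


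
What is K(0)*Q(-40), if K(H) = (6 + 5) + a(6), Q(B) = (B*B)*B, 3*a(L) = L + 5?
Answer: -2816000/3 ≈ -9.3867e+5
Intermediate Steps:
a(L) = 5/3 + L/3 (a(L) = (L + 5)/3 = (5 + L)/3 = 5/3 + L/3)
Q(B) = B**3 (Q(B) = B**2*B = B**3)
K(H) = 44/3 (K(H) = (6 + 5) + (5/3 + (1/3)*6) = 11 + (5/3 + 2) = 11 + 11/3 = 44/3)
K(0)*Q(-40) = (44/3)*(-40)**3 = (44/3)*(-64000) = -2816000/3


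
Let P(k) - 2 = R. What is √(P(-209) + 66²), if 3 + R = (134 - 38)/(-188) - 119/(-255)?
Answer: 2*√541130505/705 ≈ 65.992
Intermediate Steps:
R = -2146/705 (R = -3 + ((134 - 38)/(-188) - 119/(-255)) = -3 + (96*(-1/188) - 119*(-1/255)) = -3 + (-24/47 + 7/15) = -3 - 31/705 = -2146/705 ≈ -3.0440)
P(k) = -736/705 (P(k) = 2 - 2146/705 = -736/705)
√(P(-209) + 66²) = √(-736/705 + 66²) = √(-736/705 + 4356) = √(3070244/705) = 2*√541130505/705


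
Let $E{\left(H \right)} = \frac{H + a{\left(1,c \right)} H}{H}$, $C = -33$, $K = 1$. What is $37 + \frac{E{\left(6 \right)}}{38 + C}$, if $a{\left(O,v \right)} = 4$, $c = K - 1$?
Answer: $38$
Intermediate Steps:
$c = 0$ ($c = 1 - 1 = 0$)
$E{\left(H \right)} = 5$ ($E{\left(H \right)} = \frac{H + 4 H}{H} = \frac{5 H}{H} = 5$)
$37 + \frac{E{\left(6 \right)}}{38 + C} = 37 + \frac{1}{38 - 33} \cdot 5 = 37 + \frac{1}{5} \cdot 5 = 37 + 1 = 38$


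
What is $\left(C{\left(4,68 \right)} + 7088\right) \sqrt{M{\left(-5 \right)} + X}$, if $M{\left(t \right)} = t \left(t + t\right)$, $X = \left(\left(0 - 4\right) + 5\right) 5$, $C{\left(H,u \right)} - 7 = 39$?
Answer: $7134 \sqrt{55} \approx 52907.0$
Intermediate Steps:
$C{\left(H,u \right)} = 46$ ($C{\left(H,u \right)} = 7 + 39 = 46$)
$X = 5$ ($X = \left(\left(0 - 4\right) + 5\right) 5 = \left(-4 + 5\right) 5 = 1 \cdot 5 = 5$)
$M{\left(t \right)} = 2 t^{2}$ ($M{\left(t \right)} = t 2 t = 2 t^{2}$)
$\left(C{\left(4,68 \right)} + 7088\right) \sqrt{M{\left(-5 \right)} + X} = \left(46 + 7088\right) \sqrt{2 \left(-5\right)^{2} + 5} = 7134 \sqrt{2 \cdot 25 + 5} = 7134 \sqrt{50 + 5} = 7134 \sqrt{55}$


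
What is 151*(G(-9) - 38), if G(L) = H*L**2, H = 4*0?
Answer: -5738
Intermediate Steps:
H = 0
G(L) = 0 (G(L) = 0*L**2 = 0)
151*(G(-9) - 38) = 151*(0 - 38) = 151*(-38) = -5738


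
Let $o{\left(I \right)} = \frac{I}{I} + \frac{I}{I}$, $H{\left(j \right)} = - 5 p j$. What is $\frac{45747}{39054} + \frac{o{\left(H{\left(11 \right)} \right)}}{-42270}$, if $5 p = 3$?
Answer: $\frac{14011939}{11962410} \approx 1.1713$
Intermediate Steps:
$p = \frac{3}{5}$ ($p = \frac{1}{5} \cdot 3 = \frac{3}{5} \approx 0.6$)
$H{\left(j \right)} = - 3 j$ ($H{\left(j \right)} = \left(-5\right) \frac{3}{5} j = - 3 j$)
$o{\left(I \right)} = 2$ ($o{\left(I \right)} = 1 + 1 = 2$)
$\frac{45747}{39054} + \frac{o{\left(H{\left(11 \right)} \right)}}{-42270} = \frac{45747}{39054} + \frac{2}{-42270} = 45747 \cdot \frac{1}{39054} + 2 \left(- \frac{1}{42270}\right) = \frac{663}{566} - \frac{1}{21135} = \frac{14011939}{11962410}$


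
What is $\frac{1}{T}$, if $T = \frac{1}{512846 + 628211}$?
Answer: $1141057$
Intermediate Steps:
$T = \frac{1}{1141057} \approx 8.7638 \cdot 10^{-7}$
$\frac{1}{T} = \frac{1}{\frac{1}{1141057}} = 1141057$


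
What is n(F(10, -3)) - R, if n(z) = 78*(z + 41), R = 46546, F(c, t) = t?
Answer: -43582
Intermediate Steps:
n(z) = 3198 + 78*z (n(z) = 78*(41 + z) = 3198 + 78*z)
n(F(10, -3)) - R = (3198 + 78*(-3)) - 1*46546 = (3198 - 234) - 46546 = 2964 - 46546 = -43582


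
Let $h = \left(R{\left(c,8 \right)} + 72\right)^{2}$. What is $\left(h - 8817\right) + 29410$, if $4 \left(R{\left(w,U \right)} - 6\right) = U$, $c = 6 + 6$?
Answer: $26993$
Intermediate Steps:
$c = 12$
$R{\left(w,U \right)} = 6 + \frac{U}{4}$
$h = 6400$ ($h = \left(\left(6 + \frac{1}{4} \cdot 8\right) + 72\right)^{2} = \left(\left(6 + 2\right) + 72\right)^{2} = \left(8 + 72\right)^{2} = 80^{2} = 6400$)
$\left(h - 8817\right) + 29410 = \left(6400 - 8817\right) + 29410 = -2417 + 29410 = 26993$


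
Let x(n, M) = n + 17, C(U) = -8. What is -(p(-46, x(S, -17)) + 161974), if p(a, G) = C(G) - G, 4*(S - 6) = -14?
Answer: -323893/2 ≈ -1.6195e+5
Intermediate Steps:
S = 5/2 (S = 6 + (¼)*(-14) = 6 - 7/2 = 5/2 ≈ 2.5000)
x(n, M) = 17 + n
p(a, G) = -8 - G
-(p(-46, x(S, -17)) + 161974) = -((-8 - (17 + 5/2)) + 161974) = -((-8 - 1*39/2) + 161974) = -((-8 - 39/2) + 161974) = -(-55/2 + 161974) = -1*323893/2 = -323893/2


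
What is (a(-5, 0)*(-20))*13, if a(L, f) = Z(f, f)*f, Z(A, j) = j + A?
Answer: 0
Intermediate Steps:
Z(A, j) = A + j
a(L, f) = 2*f² (a(L, f) = (f + f)*f = (2*f)*f = 2*f²)
(a(-5, 0)*(-20))*13 = ((2*0²)*(-20))*13 = ((2*0)*(-20))*13 = (0*(-20))*13 = 0*13 = 0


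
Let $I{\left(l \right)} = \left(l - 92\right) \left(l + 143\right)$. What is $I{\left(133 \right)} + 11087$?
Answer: $22403$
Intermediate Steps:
$I{\left(l \right)} = \left(-92 + l\right) \left(143 + l\right)$
$I{\left(133 \right)} + 11087 = \left(-13156 + 133^{2} + 51 \cdot 133\right) + 11087 = \left(-13156 + 17689 + 6783\right) + 11087 = 11316 + 11087 = 22403$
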